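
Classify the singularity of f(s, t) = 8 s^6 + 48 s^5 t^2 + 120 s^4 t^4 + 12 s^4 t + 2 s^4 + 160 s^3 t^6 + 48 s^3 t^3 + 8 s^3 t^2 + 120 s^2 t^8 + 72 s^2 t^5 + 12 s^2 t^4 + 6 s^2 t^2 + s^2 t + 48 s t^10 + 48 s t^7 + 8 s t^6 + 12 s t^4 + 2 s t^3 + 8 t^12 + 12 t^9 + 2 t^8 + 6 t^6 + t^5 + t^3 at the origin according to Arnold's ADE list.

D_{4}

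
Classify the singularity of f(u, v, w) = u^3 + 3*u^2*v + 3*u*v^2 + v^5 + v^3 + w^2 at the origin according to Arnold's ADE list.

E_8

The Hessian of f at 0 has rank 1. Corank 2; j^3 = (u + v)^3 is a perfect cube, so E-series; the 5-jet and mu = 8 give E_8.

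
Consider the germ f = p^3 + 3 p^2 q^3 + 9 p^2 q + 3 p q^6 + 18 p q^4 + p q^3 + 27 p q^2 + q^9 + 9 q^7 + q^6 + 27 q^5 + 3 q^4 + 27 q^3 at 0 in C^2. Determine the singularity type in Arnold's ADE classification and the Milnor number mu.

The Hessian of f at 0 has rank 0. Corank 2; j^3 = (p + 3*q)^3 is a perfect cube, so E-series; the 4-jet and mu = 7 give E_7.

Type E7, Milnor number mu = 7.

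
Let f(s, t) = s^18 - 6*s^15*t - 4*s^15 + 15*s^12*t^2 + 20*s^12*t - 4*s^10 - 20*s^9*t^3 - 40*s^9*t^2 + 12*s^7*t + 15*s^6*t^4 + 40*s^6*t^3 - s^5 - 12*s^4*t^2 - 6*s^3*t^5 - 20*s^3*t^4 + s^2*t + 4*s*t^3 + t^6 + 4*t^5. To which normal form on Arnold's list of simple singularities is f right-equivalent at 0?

The Hessian of f at 0 is [[0, 0], [0, 0]] with rank 0, so corank 2. A Groebner basis of the Jacobian ideal J(f) in C{s,t} is {s^3, s^2*t + 2*s^2/3 + 4*s*t^2/3, s*t/2 + t^3}; counting standard monomials gives mu = 7. Corank 2; j^3 = s^2*t has shape L^2 M (L != M), so D-series; mu = 7 gives D_7.

D7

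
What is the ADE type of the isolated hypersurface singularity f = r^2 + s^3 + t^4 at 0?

E_{6}

The Hessian of f at 0 is [[0, 0, 0], [0, 0, 0], [0, 0, 2]] with rank 1, so corank 2. A Groebner basis of the Jacobian ideal J(f) in C{s,t,r} is {t^3, s^2, r}; counting standard monomials gives mu = 6. Corank 2; j^3 = s^3 is a perfect cube, so E-series; the 4-jet and mu = 6 give E_6.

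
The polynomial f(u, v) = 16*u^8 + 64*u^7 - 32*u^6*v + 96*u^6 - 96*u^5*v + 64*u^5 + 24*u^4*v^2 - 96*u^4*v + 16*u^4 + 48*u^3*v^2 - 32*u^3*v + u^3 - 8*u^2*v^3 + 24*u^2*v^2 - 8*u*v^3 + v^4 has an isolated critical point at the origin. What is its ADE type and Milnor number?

Type E6, Milnor number mu = 6.

The Hessian of f at 0 has rank 0. Corank 2; j^3 = u^3 is a perfect cube, so E-series; the 4-jet and mu = 6 give E_6.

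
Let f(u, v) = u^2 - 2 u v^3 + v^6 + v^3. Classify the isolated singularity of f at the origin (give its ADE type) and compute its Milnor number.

The Hessian of f at 0 has rank 1. Corank 1: A-series; mu = 2 gives A_2.

Type A_2, Milnor number mu = 2.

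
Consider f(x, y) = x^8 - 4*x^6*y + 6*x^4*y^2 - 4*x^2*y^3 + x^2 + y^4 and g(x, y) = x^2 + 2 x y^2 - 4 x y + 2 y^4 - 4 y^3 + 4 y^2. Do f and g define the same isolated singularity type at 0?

The Hessian of f at 0 is [[2, 0], [0, 0]] with rank 1, so corank 1. A Groebner basis of the Jacobian ideal J(f) in C{x,y} is {y^3, x}; counting standard monomials gives mu = 3. Corank 1: A-series; mu = 3 gives A_3. The Hessian of g at 0 is [[2, -4], [-4, 8]] with rank 1, so corank 1. A Groebner basis of the Jacobian ideal J(g) in C{x,y} is {x^2 + 4*x - 8*y, x*y + 2*x - 4*y, x + y^2 - 2*y}; counting standard monomials gives mu = 3. Corank 1: A-series; mu = 3 gives A_3. Both have type A_3, hence right-equivalent.

Yes.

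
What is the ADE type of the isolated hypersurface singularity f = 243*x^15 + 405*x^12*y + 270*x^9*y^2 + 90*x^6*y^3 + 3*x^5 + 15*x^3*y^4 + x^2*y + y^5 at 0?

D_{6}

The Hessian of f at 0 has rank 0. Corank 2; j^3 = x^2*y has shape L^2 M (L != M), so D-series; mu = 6 gives D_6.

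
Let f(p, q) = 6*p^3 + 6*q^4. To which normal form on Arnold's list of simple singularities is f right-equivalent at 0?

E_{6}

The Hessian of f at 0 has rank 0. Corank 2; j^3 = 6*p^3 is a perfect cube, so E-series; the 4-jet and mu = 6 give E_6.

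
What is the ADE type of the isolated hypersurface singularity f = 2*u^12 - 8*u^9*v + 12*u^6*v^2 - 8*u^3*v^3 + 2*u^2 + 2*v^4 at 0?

A_{3}

The Hessian of f at 0 has rank 1. Corank 1: A-series; mu = 3 gives A_3.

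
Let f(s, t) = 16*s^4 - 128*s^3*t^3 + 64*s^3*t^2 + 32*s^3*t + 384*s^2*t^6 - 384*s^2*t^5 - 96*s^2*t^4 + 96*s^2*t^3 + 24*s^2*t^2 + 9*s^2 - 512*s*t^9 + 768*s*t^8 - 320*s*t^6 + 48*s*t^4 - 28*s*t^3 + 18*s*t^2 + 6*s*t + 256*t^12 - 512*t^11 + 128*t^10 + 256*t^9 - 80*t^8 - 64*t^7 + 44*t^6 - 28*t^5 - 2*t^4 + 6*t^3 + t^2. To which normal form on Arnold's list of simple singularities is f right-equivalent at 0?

The Hessian of f at 0 has rank 1. Corank 1: A-series; mu = 3 gives A_3.

A_{3}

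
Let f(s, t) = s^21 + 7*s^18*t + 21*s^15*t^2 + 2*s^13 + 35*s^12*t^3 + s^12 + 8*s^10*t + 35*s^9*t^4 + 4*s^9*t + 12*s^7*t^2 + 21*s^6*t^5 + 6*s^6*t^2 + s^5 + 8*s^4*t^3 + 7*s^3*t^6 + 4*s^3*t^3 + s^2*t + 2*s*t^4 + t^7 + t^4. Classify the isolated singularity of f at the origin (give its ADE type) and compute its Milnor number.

The Hessian of f at 0 has rank 0. Corank 2; j^3 = s^2*t has shape L^2 M (L != M), so D-series; mu = 5 gives D_5.

Type D5, Milnor number mu = 5.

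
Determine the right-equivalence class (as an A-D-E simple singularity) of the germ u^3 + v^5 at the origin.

E_{8}

The Hessian of f at 0 has rank 0. Corank 2; j^3 = u^3 is a perfect cube, so E-series; the 5-jet and mu = 8 give E_8.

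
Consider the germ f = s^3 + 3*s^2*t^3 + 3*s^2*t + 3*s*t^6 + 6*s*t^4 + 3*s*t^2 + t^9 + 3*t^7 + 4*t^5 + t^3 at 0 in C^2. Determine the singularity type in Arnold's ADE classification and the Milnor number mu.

Type E_{8}, Milnor number mu = 8.

The Hessian of f at 0 has rank 0. Corank 2; j^3 = (s + t)^3 is a perfect cube, so E-series; the 5-jet and mu = 8 give E_8.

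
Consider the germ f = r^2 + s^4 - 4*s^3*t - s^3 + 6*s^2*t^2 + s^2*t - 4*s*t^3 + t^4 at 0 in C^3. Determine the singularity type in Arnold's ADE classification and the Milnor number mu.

Type D_{5}, Milnor number mu = 5.

The Hessian of f at 0 has rank 1. Corank 2; j^3 = -s^2*(s - t) has shape L^2 M (L != M), so D-series; mu = 5 gives D_5.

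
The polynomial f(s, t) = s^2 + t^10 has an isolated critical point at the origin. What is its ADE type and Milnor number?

The Hessian of f at 0 has rank 1. Corank 1: A-series; mu = 9 gives A_9.

Type A_9, Milnor number mu = 9.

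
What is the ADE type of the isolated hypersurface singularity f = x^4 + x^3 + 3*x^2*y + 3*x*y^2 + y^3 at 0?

The Hessian of f at 0 has rank 0. Corank 2; j^3 = (x + y)^3 is a perfect cube, so E-series; the 4-jet and mu = 6 give E_6.

E6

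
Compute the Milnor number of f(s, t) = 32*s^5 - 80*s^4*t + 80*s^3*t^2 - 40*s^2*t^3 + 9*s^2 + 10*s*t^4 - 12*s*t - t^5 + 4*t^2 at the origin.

4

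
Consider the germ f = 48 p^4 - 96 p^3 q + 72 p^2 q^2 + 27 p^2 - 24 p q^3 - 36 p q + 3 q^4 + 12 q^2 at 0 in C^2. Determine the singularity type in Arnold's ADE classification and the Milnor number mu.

Type A3, Milnor number mu = 3.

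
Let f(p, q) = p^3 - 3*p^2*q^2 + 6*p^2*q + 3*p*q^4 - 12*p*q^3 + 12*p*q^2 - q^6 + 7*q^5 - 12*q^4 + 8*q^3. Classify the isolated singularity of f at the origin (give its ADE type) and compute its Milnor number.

The Hessian of f at 0 is [[0, 0], [0, 0]] with rank 0, so corank 2. A Groebner basis of the Jacobian ideal J(f) in C{p,q} is {q^4, p^3 + 6*p^2*q + 6*p^2 + 24*p*q - 16*q^3 + 24*q^2, -p^2/2 + p*q^2 - 2*p*q + 2*q^3 - 2*q^2}; counting standard monomials gives mu = 8. Corank 2; j^3 = (p + 2*q)^3 is a perfect cube, so E-series; the 5-jet and mu = 8 give E_8.

Type E_{8}, Milnor number mu = 8.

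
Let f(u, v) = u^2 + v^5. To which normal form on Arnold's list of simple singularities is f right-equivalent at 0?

The Hessian of f at 0 is [[2, 0], [0, 0]] with rank 1, so corank 1. A Groebner basis of the Jacobian ideal J(f) in C{u,v} is {v^4, u}; counting standard monomials gives mu = 4. Corank 1: A-series; mu = 4 gives A_4.

A_4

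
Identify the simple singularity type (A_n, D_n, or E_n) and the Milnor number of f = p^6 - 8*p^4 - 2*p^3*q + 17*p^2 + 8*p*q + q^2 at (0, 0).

The Hessian of f at 0 has rank 2. Corank 0: nondegenerate Morse point, so A_1.

Type A_1, Milnor number mu = 1.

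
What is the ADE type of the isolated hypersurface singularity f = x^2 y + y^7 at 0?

D_{8}

The Hessian of f at 0 is [[0, 0], [0, 0]] with rank 0, so corank 2. A Groebner basis of the Jacobian ideal J(f) in C{x,y} is {x^2/7 + y^6, x^3, x*y}; counting standard monomials gives mu = 8. Corank 2; j^3 = x^2*y has shape L^2 M (L != M), so D-series; mu = 8 gives D_8.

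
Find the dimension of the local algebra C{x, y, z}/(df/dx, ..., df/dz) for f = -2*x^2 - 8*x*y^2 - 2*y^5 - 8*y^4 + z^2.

4

The Hessian of f at 0 has rank 2. Corank 1: A-series; mu = 4 gives A_4.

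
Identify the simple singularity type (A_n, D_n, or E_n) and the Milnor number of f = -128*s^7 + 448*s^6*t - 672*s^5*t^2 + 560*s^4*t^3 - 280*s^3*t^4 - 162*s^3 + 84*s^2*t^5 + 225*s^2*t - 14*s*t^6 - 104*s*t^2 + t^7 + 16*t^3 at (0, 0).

Type D_{8}, Milnor number mu = 8.

The Hessian of f at 0 is [[0, 0], [0, 0]] with rank 0, so corank 2. A Groebner basis of the Jacobian ideal J(f) in C{s,t} is {4782969*s*t/14 + t^6 - 1062882*t^2/7, s*t^2 - 4*t^3/9, s^2 - 17*s*t/18 + 2*t^2/9}; counting standard monomials gives mu = 8. Corank 2; j^3 = -(2*s - t)*(9*s - 4*t)^2 has shape L^2 M (L != M), so D-series; mu = 8 gives D_8.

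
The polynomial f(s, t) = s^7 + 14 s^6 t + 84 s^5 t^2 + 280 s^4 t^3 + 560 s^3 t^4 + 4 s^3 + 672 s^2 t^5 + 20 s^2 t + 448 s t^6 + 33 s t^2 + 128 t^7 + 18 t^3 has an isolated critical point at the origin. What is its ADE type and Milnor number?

The Hessian of f at 0 has rank 0. Corank 2; j^3 = (s + 2*t)*(2*s + 3*t)^2 has shape L^2 M (L != M), so D-series; mu = 8 gives D_8.

Type D_{8}, Milnor number mu = 8.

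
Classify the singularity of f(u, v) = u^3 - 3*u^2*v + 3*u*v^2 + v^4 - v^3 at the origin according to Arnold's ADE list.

The Hessian of f at 0 is [[0, 0], [0, 0]] with rank 0, so corank 2. A Groebner basis of the Jacobian ideal J(f) in C{u,v} is {v^3, u^2 - 2*u*v + v^2}; counting standard monomials gives mu = 6. Corank 2; j^3 = (u - v)^3 is a perfect cube, so E-series; the 4-jet and mu = 6 give E_6.

E_6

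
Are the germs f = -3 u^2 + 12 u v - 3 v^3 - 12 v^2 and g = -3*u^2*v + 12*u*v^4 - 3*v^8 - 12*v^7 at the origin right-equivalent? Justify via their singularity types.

No.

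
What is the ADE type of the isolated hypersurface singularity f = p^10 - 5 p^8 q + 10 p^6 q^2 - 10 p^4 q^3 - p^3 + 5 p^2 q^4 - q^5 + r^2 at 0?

E_{8}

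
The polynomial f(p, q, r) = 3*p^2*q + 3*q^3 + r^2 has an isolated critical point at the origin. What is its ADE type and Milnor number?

Type D4, Milnor number mu = 4.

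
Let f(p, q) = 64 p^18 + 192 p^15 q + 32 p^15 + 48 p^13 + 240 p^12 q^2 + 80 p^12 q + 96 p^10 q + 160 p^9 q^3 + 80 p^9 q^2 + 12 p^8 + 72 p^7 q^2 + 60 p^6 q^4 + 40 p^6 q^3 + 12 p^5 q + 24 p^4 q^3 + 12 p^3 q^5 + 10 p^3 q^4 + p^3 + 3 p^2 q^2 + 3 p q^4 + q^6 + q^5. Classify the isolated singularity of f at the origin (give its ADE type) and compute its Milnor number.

Type E_8, Milnor number mu = 8.

The Hessian of f at 0 has rank 0. Corank 2; j^3 = p^3 is a perfect cube, so E-series; the 5-jet and mu = 8 give E_8.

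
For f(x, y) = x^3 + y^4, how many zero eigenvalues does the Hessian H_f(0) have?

2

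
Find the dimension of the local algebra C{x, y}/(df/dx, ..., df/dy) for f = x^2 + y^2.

The Hessian of f at 0 has rank 2. Corank 0: nondegenerate Morse point, so A_1.

1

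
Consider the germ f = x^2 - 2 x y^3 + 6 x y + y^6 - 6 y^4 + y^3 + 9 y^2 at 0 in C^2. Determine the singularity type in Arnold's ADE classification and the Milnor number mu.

Type A_{2}, Milnor number mu = 2.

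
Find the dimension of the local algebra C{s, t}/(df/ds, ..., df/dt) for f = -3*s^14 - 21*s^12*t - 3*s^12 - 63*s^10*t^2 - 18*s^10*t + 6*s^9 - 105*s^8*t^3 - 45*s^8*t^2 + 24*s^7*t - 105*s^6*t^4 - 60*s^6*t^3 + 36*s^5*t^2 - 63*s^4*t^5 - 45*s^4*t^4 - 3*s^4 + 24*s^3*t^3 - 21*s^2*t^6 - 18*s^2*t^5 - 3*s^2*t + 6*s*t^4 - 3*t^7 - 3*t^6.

7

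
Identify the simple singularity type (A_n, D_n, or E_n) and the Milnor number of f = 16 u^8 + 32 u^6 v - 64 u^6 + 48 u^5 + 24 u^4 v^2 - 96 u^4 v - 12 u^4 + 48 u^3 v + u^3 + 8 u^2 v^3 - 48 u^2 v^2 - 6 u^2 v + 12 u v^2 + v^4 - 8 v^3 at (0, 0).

Type E_6, Milnor number mu = 6.

The Hessian of f at 0 is [[0, 0], [0, 0]] with rank 0, so corank 2. A Groebner basis of the Jacobian ideal J(f) in C{u,v} is {u^3 - 3*u^2/8 + 3*u*v/2 - 3*v^2/2, u^2*v - u^2/8 + u*v/2 - v^2/2, -u^2/32 + u*v^2 + u*v/8 - v^2/8, v^3}; counting standard monomials gives mu = 6. Corank 2; j^3 = (u - 2*v)^3 is a perfect cube, so E-series; the 4-jet and mu = 6 give E_6.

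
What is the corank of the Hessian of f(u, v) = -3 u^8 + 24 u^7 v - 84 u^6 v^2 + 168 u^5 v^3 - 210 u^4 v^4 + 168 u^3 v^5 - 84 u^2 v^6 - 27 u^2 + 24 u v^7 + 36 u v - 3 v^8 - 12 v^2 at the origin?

1

The Hessian at 0 is [[-54, 36], [36, -24]] of rank 1; hence corank 1.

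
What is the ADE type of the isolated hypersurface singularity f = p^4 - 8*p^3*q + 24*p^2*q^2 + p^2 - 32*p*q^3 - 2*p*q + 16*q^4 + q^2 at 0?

The Hessian of f at 0 has rank 1. Corank 1: A-series; mu = 3 gives A_3.

A_3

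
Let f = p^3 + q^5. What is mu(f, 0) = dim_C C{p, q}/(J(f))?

The Hessian of f at 0 has rank 0. Corank 2; j^3 = p^3 is a perfect cube, so E-series; the 5-jet and mu = 8 give E_8.

8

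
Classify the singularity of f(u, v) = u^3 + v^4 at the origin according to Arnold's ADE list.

E6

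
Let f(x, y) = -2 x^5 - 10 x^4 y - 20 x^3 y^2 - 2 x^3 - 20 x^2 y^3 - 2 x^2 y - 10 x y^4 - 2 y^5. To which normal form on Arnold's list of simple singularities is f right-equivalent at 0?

D6

The Hessian of f at 0 is [[0, 0], [0, 0]] with rank 0, so corank 2. A Groebner basis of the Jacobian ideal J(f) in C{x,y} is {-x*y/5 + y^4, x*y^2, x^2 + x*y}; counting standard monomials gives mu = 6. Corank 2; j^3 = -2*x^2*(x + y) has shape L^2 M (L != M), so D-series; mu = 6 gives D_6.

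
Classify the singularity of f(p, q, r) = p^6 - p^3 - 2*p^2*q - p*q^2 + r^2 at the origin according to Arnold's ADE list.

The Hessian of f at 0 has rank 1. Corank 2; j^3 = -p*(p + q)^2 has shape L^2 M (L != M), so D-series; mu = 7 gives D_7.

D7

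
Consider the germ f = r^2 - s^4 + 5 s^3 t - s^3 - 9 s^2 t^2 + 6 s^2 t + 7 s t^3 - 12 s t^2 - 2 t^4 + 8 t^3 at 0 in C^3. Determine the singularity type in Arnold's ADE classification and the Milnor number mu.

Type E7, Milnor number mu = 7.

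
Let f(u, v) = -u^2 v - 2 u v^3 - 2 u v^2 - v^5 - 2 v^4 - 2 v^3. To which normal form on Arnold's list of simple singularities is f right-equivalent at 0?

D_4

The Hessian of f at 0 is [[0, 0], [0, 0]] with rank 0, so corank 2. A Groebner basis of the Jacobian ideal J(f) in C{u,v} is {v^3, u^2 + 2*v^2, u*v + v^2}; counting standard monomials gives mu = 4. Corank 2; j^3 = -v*(u^2 + 2*u*v + 2*v^2) splits into three distinct lines over C (the quadratic factor has nonzero discriminant), so D_4.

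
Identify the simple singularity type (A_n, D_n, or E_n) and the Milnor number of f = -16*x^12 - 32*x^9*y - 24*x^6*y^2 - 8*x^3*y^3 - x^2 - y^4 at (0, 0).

The Hessian of f at 0 has rank 1. Corank 1: A-series; mu = 3 gives A_3.

Type A_3, Milnor number mu = 3.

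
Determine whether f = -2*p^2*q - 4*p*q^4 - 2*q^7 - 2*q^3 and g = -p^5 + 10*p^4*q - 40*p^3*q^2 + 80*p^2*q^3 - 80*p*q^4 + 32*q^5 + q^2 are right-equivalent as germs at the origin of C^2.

The Hessian of f at 0 has rank 0. Corank 2; j^3 = -2*q*(p^2 + q^2) splits into three distinct lines over C (the quadratic factor has nonzero discriminant), so D_4. The Hessian of g at 0 has rank 1. Corank 1: A-series; mu = 4 gives A_4. f is D_4 but g is A_4, hence not right-equivalent.

No.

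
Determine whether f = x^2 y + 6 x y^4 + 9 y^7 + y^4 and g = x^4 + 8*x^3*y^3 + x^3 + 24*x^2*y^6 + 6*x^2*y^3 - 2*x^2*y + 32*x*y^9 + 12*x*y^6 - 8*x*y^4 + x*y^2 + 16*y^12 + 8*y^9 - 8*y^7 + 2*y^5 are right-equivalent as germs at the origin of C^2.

Yes.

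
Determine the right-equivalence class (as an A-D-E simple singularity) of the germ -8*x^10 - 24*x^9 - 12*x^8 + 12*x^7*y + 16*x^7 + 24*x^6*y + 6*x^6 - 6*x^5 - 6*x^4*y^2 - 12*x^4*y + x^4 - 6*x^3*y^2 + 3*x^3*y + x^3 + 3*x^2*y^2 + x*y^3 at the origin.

E_{7}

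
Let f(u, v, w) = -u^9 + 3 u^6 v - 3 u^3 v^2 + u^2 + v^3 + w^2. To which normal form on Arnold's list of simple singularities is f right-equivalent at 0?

A_{2}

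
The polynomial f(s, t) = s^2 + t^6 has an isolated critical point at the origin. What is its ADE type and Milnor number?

The Hessian of f at 0 has rank 1. Corank 1: A-series; mu = 5 gives A_5.

Type A_{5}, Milnor number mu = 5.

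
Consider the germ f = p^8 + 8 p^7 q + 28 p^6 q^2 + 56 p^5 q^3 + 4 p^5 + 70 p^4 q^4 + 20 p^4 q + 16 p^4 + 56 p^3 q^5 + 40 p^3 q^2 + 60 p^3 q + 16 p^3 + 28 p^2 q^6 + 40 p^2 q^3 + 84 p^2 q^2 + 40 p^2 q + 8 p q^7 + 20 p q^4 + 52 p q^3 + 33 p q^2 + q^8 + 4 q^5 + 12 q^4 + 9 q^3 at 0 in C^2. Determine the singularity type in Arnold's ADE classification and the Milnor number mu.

Type D9, Milnor number mu = 9.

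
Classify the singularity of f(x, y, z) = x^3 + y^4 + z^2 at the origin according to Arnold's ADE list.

E_6

The Hessian of f at 0 has rank 1. Corank 2; j^3 = x^3 is a perfect cube, so E-series; the 4-jet and mu = 6 give E_6.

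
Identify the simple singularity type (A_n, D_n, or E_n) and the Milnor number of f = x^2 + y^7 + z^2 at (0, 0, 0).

Type A_6, Milnor number mu = 6.

The Hessian of f at 0 is [[2, 0, 0], [0, 0, 0], [0, 0, 2]] with rank 2, so corank 1. A Groebner basis of the Jacobian ideal J(f) in C{x,y,z} is {y^6, x, z}; counting standard monomials gives mu = 6. Corank 1: A-series; mu = 6 gives A_6.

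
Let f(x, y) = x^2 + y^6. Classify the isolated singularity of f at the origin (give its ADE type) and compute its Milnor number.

The Hessian of f at 0 has rank 1. Corank 1: A-series; mu = 5 gives A_5.

Type A_5, Milnor number mu = 5.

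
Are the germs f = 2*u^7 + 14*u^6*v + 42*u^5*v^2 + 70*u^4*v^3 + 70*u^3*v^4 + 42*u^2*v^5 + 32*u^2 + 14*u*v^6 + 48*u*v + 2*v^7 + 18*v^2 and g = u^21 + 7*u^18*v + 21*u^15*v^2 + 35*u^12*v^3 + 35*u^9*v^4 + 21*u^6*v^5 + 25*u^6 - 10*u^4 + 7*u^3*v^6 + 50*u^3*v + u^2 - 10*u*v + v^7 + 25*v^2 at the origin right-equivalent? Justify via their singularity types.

The Hessian of f at 0 has rank 1. Corank 1: A-series; mu = 6 gives A_6. The Hessian of g at 0 has rank 1. Corank 1: A-series; mu = 6 gives A_6. Both have type A_6, hence right-equivalent.

Yes.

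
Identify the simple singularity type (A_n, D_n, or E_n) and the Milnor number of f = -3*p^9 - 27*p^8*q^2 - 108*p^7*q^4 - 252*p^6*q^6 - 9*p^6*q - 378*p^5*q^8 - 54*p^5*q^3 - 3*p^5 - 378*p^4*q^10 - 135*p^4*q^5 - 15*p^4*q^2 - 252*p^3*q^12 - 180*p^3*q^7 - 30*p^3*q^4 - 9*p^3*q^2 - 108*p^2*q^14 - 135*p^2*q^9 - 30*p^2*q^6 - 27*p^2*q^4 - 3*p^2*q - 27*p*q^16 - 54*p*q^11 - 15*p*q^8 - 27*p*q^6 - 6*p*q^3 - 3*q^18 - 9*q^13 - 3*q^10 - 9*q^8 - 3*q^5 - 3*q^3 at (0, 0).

The Hessian of f at 0 is [[0, 0], [0, 0]] with rank 0, so corank 2. A Groebner basis of the Jacobian ideal J(f) in C{p,q} is {q^3, p^2 + 3*q^2, p*q}; counting standard monomials gives mu = 4. Corank 2; j^3 = -3*q*(p^2 + q^2) splits into three distinct lines over C (the quadratic factor has nonzero discriminant), so D_4.

Type D_4, Milnor number mu = 4.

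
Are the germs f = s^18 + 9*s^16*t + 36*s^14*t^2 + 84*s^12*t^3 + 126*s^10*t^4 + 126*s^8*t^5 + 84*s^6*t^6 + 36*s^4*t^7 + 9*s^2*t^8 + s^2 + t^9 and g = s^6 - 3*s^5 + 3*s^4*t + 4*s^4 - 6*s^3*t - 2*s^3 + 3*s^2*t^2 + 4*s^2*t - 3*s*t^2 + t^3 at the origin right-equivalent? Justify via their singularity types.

No.

The Hessian of f at 0 is [[2, 0], [0, 0]] with rank 1, so corank 1. A Groebner basis of the Jacobian ideal J(f) in C{s,t} is {t^8, s}; counting standard monomials gives mu = 8. Corank 1: A-series; mu = 8 gives A_8. The Hessian of g at 0 is [[0, 0], [0, 0]] with rank 0, so corank 2. A Groebner basis of the Jacobian ideal J(g) in C{s,t} is {t^3, s^2 - 3*t^2/2, s*t - 3*t^2/2}; counting standard monomials gives mu = 4. Corank 2; j^3 = -(s - t)*(2*s^2 - 2*s*t + t^2) splits into three distinct lines over C (the quadratic factor has nonzero discriminant), so D_4. f is A_8 but g is D_4, hence not right-equivalent.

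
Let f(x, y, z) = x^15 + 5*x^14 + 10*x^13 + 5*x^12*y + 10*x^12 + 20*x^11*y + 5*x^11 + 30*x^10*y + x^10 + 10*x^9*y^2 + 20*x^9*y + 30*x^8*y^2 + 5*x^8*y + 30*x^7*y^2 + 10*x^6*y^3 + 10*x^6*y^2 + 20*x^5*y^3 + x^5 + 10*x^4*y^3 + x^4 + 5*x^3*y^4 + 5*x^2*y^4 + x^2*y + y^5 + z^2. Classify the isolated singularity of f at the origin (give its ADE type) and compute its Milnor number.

The Hessian of f at 0 has rank 1. Corank 2; j^3 = x^2*y has shape L^2 M (L != M), so D-series; mu = 6 gives D_6.

Type D6, Milnor number mu = 6.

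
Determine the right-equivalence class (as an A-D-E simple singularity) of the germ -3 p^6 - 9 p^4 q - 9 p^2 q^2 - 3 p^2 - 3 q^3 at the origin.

A_2

The Hessian of f at 0 is [[-6, 0], [0, 0]] with rank 1, so corank 1. A Groebner basis of the Jacobian ideal J(f) in C{p,q} is {q^2, p}; counting standard monomials gives mu = 2. Corank 1: A-series; mu = 2 gives A_2.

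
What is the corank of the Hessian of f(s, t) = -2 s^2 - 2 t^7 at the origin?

The Hessian at 0 is [[-4, 0], [0, 0]] of rank 1; hence corank 1.

1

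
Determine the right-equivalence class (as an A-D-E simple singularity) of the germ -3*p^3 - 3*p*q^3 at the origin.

The Hessian of f at 0 has rank 0. Corank 2; j^3 = -3*p^3 is a perfect cube, so E-series; the 4-jet and mu = 7 give E_7.

E_7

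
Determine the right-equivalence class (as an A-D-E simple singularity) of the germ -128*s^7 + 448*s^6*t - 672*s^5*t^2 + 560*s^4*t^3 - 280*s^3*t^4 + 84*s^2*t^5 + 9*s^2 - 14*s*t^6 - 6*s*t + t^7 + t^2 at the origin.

The Hessian of f at 0 is [[18, -6], [-6, 2]] with rank 1, so corank 1. A Groebner basis of the Jacobian ideal J(f) in C{s,t} is {t^6, s - t/3}; counting standard monomials gives mu = 6. Corank 1: A-series; mu = 6 gives A_6.

A6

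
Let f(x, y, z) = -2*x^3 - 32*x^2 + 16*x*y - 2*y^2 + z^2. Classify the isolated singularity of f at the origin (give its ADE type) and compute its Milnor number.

Type A_2, Milnor number mu = 2.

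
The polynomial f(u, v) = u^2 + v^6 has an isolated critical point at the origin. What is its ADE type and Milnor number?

The Hessian of f at 0 has rank 1. Corank 1: A-series; mu = 5 gives A_5.

Type A_{5}, Milnor number mu = 5.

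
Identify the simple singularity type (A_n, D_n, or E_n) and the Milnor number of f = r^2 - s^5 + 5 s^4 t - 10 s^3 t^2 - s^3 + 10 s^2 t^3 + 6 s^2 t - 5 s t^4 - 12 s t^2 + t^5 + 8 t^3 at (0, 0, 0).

Type E8, Milnor number mu = 8.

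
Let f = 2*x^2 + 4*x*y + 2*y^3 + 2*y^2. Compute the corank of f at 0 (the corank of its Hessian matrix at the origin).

Hessian at 0 has rank 1.

1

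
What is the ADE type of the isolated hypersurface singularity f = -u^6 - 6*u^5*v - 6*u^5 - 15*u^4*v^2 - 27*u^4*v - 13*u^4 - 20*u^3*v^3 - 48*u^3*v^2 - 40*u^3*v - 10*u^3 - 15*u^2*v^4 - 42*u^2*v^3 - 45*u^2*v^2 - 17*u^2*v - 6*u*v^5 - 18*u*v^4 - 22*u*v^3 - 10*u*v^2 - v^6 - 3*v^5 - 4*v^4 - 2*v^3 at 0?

D_{4}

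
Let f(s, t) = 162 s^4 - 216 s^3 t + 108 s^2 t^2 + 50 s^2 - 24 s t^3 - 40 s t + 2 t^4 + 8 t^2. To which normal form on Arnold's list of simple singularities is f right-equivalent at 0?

A_{3}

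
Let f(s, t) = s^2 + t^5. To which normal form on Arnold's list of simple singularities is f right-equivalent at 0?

A_{4}

The Hessian of f at 0 has rank 1. Corank 1: A-series; mu = 4 gives A_4.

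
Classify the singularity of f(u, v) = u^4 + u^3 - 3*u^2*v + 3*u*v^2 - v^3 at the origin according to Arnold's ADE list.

E_{6}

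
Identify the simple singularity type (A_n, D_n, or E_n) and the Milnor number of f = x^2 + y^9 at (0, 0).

The Hessian of f at 0 is [[2, 0], [0, 0]] with rank 1, so corank 1. A Groebner basis of the Jacobian ideal J(f) in C{x,y} is {y^8, x}; counting standard monomials gives mu = 8. Corank 1: A-series; mu = 8 gives A_8.

Type A8, Milnor number mu = 8.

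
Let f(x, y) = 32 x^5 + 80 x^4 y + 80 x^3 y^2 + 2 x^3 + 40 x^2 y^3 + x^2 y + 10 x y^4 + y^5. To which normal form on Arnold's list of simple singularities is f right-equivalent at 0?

D6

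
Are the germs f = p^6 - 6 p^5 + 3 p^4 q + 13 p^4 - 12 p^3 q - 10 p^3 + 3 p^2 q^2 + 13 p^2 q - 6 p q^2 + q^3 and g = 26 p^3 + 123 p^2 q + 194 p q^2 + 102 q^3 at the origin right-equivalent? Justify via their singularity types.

Yes.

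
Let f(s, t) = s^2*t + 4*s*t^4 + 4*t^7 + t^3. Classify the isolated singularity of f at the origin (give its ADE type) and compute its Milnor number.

Type D4, Milnor number mu = 4.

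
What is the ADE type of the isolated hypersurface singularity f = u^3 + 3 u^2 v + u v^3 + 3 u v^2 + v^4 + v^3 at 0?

E_7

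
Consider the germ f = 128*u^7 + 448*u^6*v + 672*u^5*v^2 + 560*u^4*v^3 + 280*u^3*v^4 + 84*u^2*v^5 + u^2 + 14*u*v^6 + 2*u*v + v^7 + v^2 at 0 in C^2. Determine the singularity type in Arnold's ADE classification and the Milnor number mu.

The Hessian of f at 0 is [[2, 2], [2, 2]] with rank 1, so corank 1. A Groebner basis of the Jacobian ideal J(f) in C{u,v} is {v^6, u + v}; counting standard monomials gives mu = 6. Corank 1: A-series; mu = 6 gives A_6.

Type A_{6}, Milnor number mu = 6.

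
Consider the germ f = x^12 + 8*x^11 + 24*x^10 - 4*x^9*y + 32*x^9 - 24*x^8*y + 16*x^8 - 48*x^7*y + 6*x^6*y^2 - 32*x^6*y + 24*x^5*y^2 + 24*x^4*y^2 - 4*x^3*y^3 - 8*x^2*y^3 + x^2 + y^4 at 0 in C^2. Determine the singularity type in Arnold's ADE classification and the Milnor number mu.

The Hessian of f at 0 is [[2, 0], [0, 0]] with rank 1, so corank 1. A Groebner basis of the Jacobian ideal J(f) in C{x,y} is {y^3, x}; counting standard monomials gives mu = 3. Corank 1: A-series; mu = 3 gives A_3.

Type A3, Milnor number mu = 3.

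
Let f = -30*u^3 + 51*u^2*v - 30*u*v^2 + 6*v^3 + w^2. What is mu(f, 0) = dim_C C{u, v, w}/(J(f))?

The Hessian of f at 0 is [[0, 0, 0], [0, 0, 0], [0, 0, 2]] with rank 1, so corank 2. A Groebner basis of the Jacobian ideal J(f) in C{u,v,w} is {v^3, u^2 - 2*v^2/11, u*v - 5*v^2/11, w}; counting standard monomials gives mu = 4. Corank 2; j^3 = -3*(2*u - v)*(5*u^2 - 6*u*v + 2*v^2) splits into three distinct lines over C (the quadratic factor has nonzero discriminant), so D_4.

4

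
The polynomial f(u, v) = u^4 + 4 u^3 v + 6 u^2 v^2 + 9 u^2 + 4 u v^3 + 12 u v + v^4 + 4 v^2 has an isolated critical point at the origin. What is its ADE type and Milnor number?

Type A_3, Milnor number mu = 3.

The Hessian of f at 0 has rank 1. Corank 1: A-series; mu = 3 gives A_3.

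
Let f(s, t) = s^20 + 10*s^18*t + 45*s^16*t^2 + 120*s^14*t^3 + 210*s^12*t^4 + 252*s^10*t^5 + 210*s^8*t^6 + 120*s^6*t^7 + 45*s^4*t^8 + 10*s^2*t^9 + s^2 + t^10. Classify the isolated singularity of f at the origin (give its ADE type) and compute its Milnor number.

Type A_9, Milnor number mu = 9.

The Hessian of f at 0 is [[2, 0], [0, 0]] with rank 1, so corank 1. A Groebner basis of the Jacobian ideal J(f) in C{s,t} is {t^9, s}; counting standard monomials gives mu = 9. Corank 1: A-series; mu = 9 gives A_9.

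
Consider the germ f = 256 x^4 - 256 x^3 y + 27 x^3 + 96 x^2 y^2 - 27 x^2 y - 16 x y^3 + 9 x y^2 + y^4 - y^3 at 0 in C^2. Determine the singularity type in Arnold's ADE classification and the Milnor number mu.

Type E6, Milnor number mu = 6.

The Hessian of f at 0 is [[0, 0], [0, 0]] with rank 0, so corank 2. A Groebner basis of the Jacobian ideal J(f) in C{x,y} is {y^4, x*y^2 - 11*y^3/36, x^2 - 2*x*y/3 + y^2/9}; counting standard monomials gives mu = 6. Corank 2; j^3 = (3*x - y)^3 is a perfect cube, so E-series; the 4-jet and mu = 6 give E_6.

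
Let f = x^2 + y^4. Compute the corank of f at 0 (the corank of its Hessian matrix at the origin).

1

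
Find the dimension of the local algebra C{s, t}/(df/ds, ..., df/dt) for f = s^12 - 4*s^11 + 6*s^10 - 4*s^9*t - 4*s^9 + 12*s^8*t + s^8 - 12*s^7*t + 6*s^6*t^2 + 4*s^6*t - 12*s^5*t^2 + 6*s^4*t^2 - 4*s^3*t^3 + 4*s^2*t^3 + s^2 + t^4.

The Hessian of f at 0 has rank 1. Corank 1: A-series; mu = 3 gives A_3.

3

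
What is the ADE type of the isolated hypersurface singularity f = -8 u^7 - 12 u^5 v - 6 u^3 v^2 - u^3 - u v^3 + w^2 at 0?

E_{7}

The Hessian of f at 0 has rank 1. Corank 2; j^3 = -u^3 is a perfect cube, so E-series; the 4-jet and mu = 7 give E_7.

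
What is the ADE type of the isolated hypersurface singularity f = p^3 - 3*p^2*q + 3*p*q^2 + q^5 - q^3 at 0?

E_8

The Hessian of f at 0 is [[0, 0], [0, 0]] with rank 0, so corank 2. A Groebner basis of the Jacobian ideal J(f) in C{p,q} is {q^4, p^2 - 2*p*q + q^2}; counting standard monomials gives mu = 8. Corank 2; j^3 = (p - q)^3 is a perfect cube, so E-series; the 5-jet and mu = 8 give E_8.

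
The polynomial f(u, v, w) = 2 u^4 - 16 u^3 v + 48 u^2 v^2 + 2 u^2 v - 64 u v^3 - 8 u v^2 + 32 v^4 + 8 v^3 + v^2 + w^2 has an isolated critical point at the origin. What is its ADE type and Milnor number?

Type A_3, Milnor number mu = 3.

The Hessian of f at 0 has rank 2. Corank 1: A-series; mu = 3 gives A_3.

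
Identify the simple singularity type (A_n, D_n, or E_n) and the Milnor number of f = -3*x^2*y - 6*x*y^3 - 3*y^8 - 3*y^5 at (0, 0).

The Hessian of f at 0 has rank 0. Corank 2; j^3 = -3*x^2*y has shape L^2 M (L != M), so D-series; mu = 9 gives D_9.

Type D_9, Milnor number mu = 9.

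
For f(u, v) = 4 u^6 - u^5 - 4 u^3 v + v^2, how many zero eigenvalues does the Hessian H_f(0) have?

1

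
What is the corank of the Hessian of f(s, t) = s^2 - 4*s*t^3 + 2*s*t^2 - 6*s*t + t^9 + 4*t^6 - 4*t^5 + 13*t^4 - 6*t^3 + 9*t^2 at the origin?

1

Hessian at 0 has rank 1.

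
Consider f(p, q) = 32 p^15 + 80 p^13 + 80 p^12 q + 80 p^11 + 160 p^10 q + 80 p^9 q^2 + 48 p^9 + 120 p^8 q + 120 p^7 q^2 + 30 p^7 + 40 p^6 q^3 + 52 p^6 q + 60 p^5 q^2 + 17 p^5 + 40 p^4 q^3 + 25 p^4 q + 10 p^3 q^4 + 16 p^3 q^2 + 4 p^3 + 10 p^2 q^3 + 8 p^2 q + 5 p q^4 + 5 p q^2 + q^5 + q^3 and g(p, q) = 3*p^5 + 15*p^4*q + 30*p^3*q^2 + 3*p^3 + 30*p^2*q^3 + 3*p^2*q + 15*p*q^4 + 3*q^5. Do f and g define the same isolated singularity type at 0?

Yes.

The Hessian of f at 0 is [[0, 0], [0, 0]] with rank 0, so corank 2. A Groebner basis of the Jacobian ideal J(f) in C{p,q} is {-32*p*q/9 + q^4 - 16*q^2/9, p*q^2 + q^3/2, p^2 + 23*p*q/18 + 7*q^2/18}; counting standard monomials gives mu = 6. Corank 2; j^3 = (p + q)*(2*p + q)^2 has shape L^2 M (L != M), so D-series; mu = 6 gives D_6. The Hessian of g at 0 is [[0, 0], [0, 0]] with rank 0, so corank 2. A Groebner basis of the Jacobian ideal J(g) in C{p,q} is {-p*q/5 + q^4, p*q^2, p^2 + p*q}; counting standard monomials gives mu = 6. Corank 2; j^3 = 3*p^2*(p + q) has shape L^2 M (L != M), so D-series; mu = 6 gives D_6. Both have type D_6, hence right-equivalent.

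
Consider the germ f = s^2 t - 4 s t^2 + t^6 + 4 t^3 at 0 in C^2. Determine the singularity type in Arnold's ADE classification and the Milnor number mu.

Type D7, Milnor number mu = 7.

The Hessian of f at 0 has rank 0. Corank 2; j^3 = t*(s - 2*t)^2 has shape L^2 M (L != M), so D-series; mu = 7 gives D_7.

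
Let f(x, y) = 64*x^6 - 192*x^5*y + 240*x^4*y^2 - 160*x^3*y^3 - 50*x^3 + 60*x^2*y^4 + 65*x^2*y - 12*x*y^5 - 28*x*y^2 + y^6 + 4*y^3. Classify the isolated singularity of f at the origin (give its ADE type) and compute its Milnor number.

Type D_{7}, Milnor number mu = 7.

The Hessian of f at 0 is [[0, 0], [0, 0]] with rank 0, so corank 2. A Groebner basis of the Jacobian ideal J(f) in C{x,y} is {15625*x*y/12 + y^5 - 3125*y^2/6, x*y^2 - 2*y^3/5, x^2 - 9*x*y/10 + y^2/5}; counting standard monomials gives mu = 7. Corank 2; j^3 = -(2*x - y)*(5*x - 2*y)^2 has shape L^2 M (L != M), so D-series; mu = 7 gives D_7.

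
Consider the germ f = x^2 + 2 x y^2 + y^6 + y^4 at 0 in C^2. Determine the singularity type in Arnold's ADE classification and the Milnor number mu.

The Hessian of f at 0 is [[2, 0], [0, 0]] with rank 1, so corank 1. A Groebner basis of the Jacobian ideal J(f) in C{x,y} is {x^3, x^2*y, x + y^2}; counting standard monomials gives mu = 5. Corank 1: A-series; mu = 5 gives A_5.

Type A_{5}, Milnor number mu = 5.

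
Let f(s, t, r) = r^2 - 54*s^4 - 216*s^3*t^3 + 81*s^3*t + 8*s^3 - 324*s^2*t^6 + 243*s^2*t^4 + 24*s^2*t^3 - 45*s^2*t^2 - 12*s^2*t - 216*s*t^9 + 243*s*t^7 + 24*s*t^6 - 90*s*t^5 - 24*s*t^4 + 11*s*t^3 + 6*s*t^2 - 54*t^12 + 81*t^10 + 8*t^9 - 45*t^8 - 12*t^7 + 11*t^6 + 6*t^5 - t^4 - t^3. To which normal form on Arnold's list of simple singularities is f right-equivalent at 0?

E7

The Hessian of f at 0 is [[0, 0, 0], [0, 0, 0], [0, 0, 2]] with rank 1, so corank 2. A Groebner basis of the Jacobian ideal J(f) in C{s,t,r} is {256*s^2/3 - 256*s*t/3 + t^4 - 8*t^3/9 + 64*t^2/3, s^3 - 20*s^2/3 + 20*s*t/3 - t^3/18 - 5*t^2/3, s^2*t - 88*s^2/9 + 88*s*t/9 - 4*t^3/27 - 22*t^2/9, -32*s^2/3 + s*t^2 + 32*s*t/3 - 7*t^3/18 - 8*t^2/3, r}; counting standard monomials gives mu = 7. Corank 2; j^3 = (2*s - t)^3 is a perfect cube, so E-series; the 4-jet and mu = 7 give E_7.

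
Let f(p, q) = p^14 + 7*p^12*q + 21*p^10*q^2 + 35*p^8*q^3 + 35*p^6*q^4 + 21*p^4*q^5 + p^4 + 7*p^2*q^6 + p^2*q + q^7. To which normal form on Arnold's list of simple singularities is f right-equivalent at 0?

D8

The Hessian of f at 0 has rank 0. Corank 2; j^3 = p^2*q has shape L^2 M (L != M), so D-series; mu = 8 gives D_8.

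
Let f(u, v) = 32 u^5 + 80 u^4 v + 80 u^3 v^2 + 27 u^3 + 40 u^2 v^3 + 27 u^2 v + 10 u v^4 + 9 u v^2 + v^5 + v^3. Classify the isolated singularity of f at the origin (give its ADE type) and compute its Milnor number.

Type E_{8}, Milnor number mu = 8.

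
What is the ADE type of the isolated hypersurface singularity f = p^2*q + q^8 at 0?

D_{9}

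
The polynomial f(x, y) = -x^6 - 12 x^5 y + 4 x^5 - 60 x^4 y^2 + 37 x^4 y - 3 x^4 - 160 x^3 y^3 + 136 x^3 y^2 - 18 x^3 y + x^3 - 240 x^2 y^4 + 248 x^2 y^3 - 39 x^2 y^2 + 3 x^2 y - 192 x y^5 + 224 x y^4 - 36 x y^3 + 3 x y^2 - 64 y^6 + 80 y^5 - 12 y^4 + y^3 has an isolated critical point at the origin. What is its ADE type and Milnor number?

Type E_{8}, Milnor number mu = 8.

The Hessian of f at 0 is [[0, 0], [0, 0]] with rank 0, so corank 2. A Groebner basis of the Jacobian ideal J(f) in C{x,y} is {-5*x^2/8 + x*y^3 + 5*x*y^2/4 - 5*x*y/4 + 5*y^3/4 - 5*y^2/8, x^2/2 - x*y^2 + x*y + y^4 - y^3 + y^2/2, x^3 + 3*x^2/4 - 9*x*y^2/2 + 3*x*y/2 - 7*y^3/2 + 3*y^2/4, x^2*y - x^2/4 + 5*x*y^2/2 - x*y/2 + 3*y^3/2 - y^2/4}; counting standard monomials gives mu = 8. Corank 2; j^3 = (x + y)^3 is a perfect cube, so E-series; the 5-jet and mu = 8 give E_8.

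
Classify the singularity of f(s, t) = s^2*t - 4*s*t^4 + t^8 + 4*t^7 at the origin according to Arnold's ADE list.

The Hessian of f at 0 is [[0, 0], [0, 0]] with rank 0, so corank 2. A Groebner basis of the Jacobian ideal J(f) in C{s,t} is {s^2*t^2, -s^2*t - s^2/2 + s*t^3, -s*t/2 + t^4, s^3}; counting standard monomials gives mu = 9. Corank 2; j^3 = s^2*t has shape L^2 M (L != M), so D-series; mu = 9 gives D_9.

D_{9}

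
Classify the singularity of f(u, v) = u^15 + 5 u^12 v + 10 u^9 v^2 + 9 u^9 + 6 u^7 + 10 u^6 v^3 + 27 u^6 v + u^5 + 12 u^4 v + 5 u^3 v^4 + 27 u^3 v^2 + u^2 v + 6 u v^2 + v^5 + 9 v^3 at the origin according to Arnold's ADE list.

The Hessian of f at 0 has rank 0. Corank 2; j^3 = v*(u + 3*v)^2 has shape L^2 M (L != M), so D-series; mu = 6 gives D_6.

D_{6}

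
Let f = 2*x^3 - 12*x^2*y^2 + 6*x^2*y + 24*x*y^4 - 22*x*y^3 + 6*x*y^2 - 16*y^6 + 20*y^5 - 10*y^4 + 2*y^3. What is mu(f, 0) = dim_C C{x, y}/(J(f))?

7

The Hessian of f at 0 is [[0, 0], [0, 0]] with rank 0, so corank 2. A Groebner basis of the Jacobian ideal J(f) in C{x,y} is {-x^2/4 - x*y/2 + y^4 - y^3/12 - y^2/4, x^3 - 7*x^2/4 - 7*x*y/2 + 5*y^3/12 - 7*y^2/4, x^2*y + 13*x^2/12 + 13*x*y/6 - 23*y^3/36 + 13*y^2/12, -x^2/2 + x*y^2 - x*y + 5*y^3/6 - y^2/2}; counting standard monomials gives mu = 7. Corank 2; j^3 = 2*(x + y)^3 is a perfect cube, so E-series; the 4-jet and mu = 7 give E_7.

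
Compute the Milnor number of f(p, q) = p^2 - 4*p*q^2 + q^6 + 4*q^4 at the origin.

5

The Hessian of f at 0 has rank 1. Corank 1: A-series; mu = 5 gives A_5.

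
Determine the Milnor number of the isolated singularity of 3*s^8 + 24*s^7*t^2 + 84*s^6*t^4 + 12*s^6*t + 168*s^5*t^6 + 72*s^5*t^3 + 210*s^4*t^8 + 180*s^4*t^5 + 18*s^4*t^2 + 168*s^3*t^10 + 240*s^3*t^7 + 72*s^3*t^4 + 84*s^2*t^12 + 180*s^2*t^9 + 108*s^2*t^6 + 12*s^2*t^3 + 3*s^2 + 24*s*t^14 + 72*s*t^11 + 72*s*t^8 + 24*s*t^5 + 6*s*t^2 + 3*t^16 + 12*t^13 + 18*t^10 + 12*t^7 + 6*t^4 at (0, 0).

The Hessian of f at 0 is [[6, 0], [0, 0]] with rank 1, so corank 1. A Groebner basis of the Jacobian ideal J(f) in C{s,t} is {s^2, s*t, s + t^2}; counting standard monomials gives mu = 3. Corank 1: A-series; mu = 3 gives A_3.

3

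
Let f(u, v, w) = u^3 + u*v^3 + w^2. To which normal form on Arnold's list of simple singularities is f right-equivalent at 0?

E7

The Hessian of f at 0 has rank 1. Corank 2; j^3 = u^3 is a perfect cube, so E-series; the 4-jet and mu = 7 give E_7.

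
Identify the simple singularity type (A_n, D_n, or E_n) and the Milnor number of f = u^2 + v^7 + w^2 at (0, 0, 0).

Type A6, Milnor number mu = 6.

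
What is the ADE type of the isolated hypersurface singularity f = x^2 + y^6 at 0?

The Hessian of f at 0 has rank 1. Corank 1: A-series; mu = 5 gives A_5.

A5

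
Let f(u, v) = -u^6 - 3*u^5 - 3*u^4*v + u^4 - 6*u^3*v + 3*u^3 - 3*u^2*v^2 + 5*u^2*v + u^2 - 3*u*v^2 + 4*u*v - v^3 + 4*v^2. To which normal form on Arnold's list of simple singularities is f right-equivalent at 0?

The Hessian of f at 0 is [[2, 4], [4, 8]] with rank 1, so corank 1. A Groebner basis of the Jacobian ideal J(f) in C{u,v} is {v^2, u + 2*v}; counting standard monomials gives mu = 2. Corank 1: A-series; mu = 2 gives A_2.

A_2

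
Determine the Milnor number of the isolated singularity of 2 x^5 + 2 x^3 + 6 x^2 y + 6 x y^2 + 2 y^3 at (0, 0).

The Hessian of f at 0 has rank 0. Corank 2; j^3 = 2*(x + y)^3 is a perfect cube, so E-series; the 5-jet and mu = 8 give E_8.

8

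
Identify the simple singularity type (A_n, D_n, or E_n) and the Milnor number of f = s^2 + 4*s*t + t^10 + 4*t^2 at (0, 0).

Type A9, Milnor number mu = 9.

The Hessian of f at 0 has rank 1. Corank 1: A-series; mu = 9 gives A_9.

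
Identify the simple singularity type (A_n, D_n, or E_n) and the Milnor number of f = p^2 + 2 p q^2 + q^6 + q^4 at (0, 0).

Type A_{5}, Milnor number mu = 5.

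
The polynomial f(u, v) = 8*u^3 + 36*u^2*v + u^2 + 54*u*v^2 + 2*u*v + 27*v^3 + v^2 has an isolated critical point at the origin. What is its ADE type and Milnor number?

The Hessian of f at 0 has rank 1. Corank 1: A-series; mu = 2 gives A_2.

Type A2, Milnor number mu = 2.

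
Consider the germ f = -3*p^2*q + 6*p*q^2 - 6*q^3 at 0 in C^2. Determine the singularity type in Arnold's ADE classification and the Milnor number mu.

Type D4, Milnor number mu = 4.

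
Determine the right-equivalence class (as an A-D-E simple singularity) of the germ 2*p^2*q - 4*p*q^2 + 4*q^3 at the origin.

The Hessian of f at 0 has rank 0. Corank 2; j^3 = 2*q*(p^2 - 2*p*q + 2*q^2) splits into three distinct lines over C (the quadratic factor has nonzero discriminant), so D_4.

D_{4}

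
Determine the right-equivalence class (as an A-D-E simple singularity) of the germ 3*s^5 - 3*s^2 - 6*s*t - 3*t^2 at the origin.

A_{4}

The Hessian of f at 0 has rank 1. Corank 1: A-series; mu = 4 gives A_4.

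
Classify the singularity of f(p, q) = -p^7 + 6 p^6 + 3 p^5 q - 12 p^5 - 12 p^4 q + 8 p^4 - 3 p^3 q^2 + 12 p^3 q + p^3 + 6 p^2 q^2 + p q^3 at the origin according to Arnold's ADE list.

E_7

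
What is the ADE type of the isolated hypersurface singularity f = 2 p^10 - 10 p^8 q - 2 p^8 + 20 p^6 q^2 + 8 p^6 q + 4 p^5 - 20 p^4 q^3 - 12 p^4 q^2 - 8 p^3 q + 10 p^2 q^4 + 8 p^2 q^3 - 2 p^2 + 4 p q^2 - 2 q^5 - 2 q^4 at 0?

The Hessian of f at 0 has rank 1. Corank 1: A-series; mu = 4 gives A_4.

A_{4}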